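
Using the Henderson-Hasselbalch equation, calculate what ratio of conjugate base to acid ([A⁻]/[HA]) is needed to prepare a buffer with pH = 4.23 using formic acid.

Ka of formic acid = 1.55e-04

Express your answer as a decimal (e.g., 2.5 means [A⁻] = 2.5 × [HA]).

pKa = -log(1.55e-04) = 3.8097. pH = pKa + log([A⁻]/[HA]), so log([A⁻]/[HA]) = pH − pKa = 4.23 − 3.8097 = 0.4203. [A⁻]/[HA] = 10^(0.4203) = 2.63

[A⁻]/[HA] = 2.63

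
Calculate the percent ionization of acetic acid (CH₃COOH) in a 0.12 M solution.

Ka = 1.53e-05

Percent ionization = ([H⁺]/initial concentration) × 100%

Using Ka equilibrium: x² + Ka×x - Ka×C = 0. Solving: [H⁺] = 1.3474e-03. Percent = (1.3474e-03/0.12) × 100

Percent ionization = 1.12%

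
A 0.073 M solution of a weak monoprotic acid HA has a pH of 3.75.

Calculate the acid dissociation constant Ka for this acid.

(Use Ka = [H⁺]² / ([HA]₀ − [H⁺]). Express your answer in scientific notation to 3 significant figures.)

[H⁺] = 10^(−pH) = 10^(−3.75) = 1.778e-04 M. For HA ⇌ H⁺ + A⁻, Ka = [H⁺][A⁻]/[HA] = [H⁺]² / ([HA]₀ − [H⁺]) = (1.778e-04)² / (0.073 − 1.778e-04) = 4.34e-07.

K_a = 4.34e-07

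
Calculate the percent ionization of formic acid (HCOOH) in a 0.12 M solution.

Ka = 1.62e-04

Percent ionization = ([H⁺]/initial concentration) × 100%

Using Ka equilibrium: x² + Ka×x - Ka×C = 0. Solving: [H⁺] = 4.3288e-03. Percent = (4.3288e-03/0.12) × 100

Percent ionization = 3.61%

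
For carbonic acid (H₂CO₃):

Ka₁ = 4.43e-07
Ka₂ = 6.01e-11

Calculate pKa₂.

pKa₂ = -log(Ka₂) = -log(6.01e-11) = 10.22.

pK_{a2} = 10.22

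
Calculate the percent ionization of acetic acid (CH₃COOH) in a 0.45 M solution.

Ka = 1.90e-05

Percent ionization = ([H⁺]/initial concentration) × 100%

Using Ka equilibrium: x² + Ka×x - Ka×C = 0. Solving: [H⁺] = 2.9146e-03. Percent = (2.9146e-03/0.45) × 100

Percent ionization = 0.648%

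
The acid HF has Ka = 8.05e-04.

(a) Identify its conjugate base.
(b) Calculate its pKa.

(a) The conjugate base is formed by removing one H⁺ from HF, giving F⁻. (b) pKa = -log(Ka) = -log(8.05e-04) = 3.09.

Conjugate base: F⁻; pK_a = 3.09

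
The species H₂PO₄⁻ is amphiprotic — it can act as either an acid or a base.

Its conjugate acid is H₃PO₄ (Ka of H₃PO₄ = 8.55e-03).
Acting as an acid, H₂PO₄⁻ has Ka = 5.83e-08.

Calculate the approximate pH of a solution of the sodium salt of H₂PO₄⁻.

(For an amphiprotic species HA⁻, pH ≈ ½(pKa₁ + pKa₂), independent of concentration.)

pKa₁ = -log(8.55e-03) = 2.07; pKa₂ = -log(5.83e-08) = 7.23. For an amphiprotic species, pH ≈ ½(pKa₁ + pKa₂) = ½(2.07 + 7.23) = 4.65.

pH = 4.65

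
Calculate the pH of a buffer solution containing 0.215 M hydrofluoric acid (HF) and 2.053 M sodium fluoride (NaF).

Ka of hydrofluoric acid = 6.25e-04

pKa = -log(6.25e-04) = 3.20. pH = pKa + log([A⁻]/[HA]) = 3.20 + log(2.053/0.215)

pH = 4.18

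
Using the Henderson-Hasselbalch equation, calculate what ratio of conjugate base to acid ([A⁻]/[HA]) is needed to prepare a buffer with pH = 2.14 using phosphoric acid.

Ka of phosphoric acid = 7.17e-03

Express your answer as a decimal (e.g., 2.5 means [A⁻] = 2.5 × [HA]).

pKa = -log(7.17e-03) = 2.1445. pH = pKa + log([A⁻]/[HA]), so log([A⁻]/[HA]) = pH − pKa = 2.14 − 2.1445 = -0.0045. [A⁻]/[HA] = 10^(-0.0045) = 0.990

[A⁻]/[HA] = 0.990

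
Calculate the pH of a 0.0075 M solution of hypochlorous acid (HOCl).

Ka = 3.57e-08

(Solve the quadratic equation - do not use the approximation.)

x² + Ka×x - Ka×C = 0. Using quadratic formula: [H⁺] = 1.6345e-05

pH = 4.79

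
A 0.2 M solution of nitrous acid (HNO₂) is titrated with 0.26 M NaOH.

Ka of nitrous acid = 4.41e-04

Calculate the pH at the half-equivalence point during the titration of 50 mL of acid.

At half-equivalence [HA] = [A⁻], so Henderson-Hasselbalch gives pH = pKa = -log(4.41e-04) = 3.36.

pH = pKa = 3.36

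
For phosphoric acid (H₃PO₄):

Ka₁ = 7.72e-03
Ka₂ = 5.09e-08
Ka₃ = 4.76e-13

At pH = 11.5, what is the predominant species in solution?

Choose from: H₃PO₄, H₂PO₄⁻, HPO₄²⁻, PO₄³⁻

pKa₁ = 2.11, pKa₂ = 7.29, pKa₃ = 12.32. For a polyprotic acid the predominant species crosses at each pKa: below pKa_n the protonated form dominates, above it the deprotonated form does. At pH = 11.5, the predominant species is HPO₄²⁻.

HPO₄²⁻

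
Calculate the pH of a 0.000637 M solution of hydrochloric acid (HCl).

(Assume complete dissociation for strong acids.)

[H⁺] = 0.000637 M for strong acid. pH = -log[H⁺] = -log(0.000637)

pH = 3.20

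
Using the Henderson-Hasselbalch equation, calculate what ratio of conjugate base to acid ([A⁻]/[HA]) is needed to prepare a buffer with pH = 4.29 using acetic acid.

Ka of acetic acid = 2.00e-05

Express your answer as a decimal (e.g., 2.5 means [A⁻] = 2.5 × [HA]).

pKa = -log(2.00e-05) = 4.6990. pH = pKa + log([A⁻]/[HA]), so log([A⁻]/[HA]) = pH − pKa = 4.29 − 4.6990 = -0.4090. [A⁻]/[HA] = 10^(-0.4090) = 0.390

[A⁻]/[HA] = 0.390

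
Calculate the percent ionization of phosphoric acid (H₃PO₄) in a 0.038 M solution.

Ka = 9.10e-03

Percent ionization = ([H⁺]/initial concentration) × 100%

Using Ka equilibrium: x² + Ka×x - Ka×C = 0. Solving: [H⁺] = 1.4594e-02. Percent = (1.4594e-02/0.038) × 100

Percent ionization = 38.4%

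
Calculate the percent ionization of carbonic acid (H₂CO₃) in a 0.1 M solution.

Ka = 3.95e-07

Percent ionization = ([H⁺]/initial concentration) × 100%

Using Ka equilibrium: x² + Ka×x - Ka×C = 0. Solving: [H⁺] = 1.9855e-04. Percent = (1.9855e-04/0.1) × 100

Percent ionization = 0.199%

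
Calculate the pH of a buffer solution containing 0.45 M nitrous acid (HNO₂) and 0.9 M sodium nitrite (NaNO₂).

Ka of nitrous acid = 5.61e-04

pKa = -log(5.61e-04) = 3.25. pH = pKa + log([A⁻]/[HA]) = 3.25 + log(0.9/0.45)

pH = 3.55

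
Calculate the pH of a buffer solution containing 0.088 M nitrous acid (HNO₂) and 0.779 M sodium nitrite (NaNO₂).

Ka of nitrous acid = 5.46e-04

pKa = -log(5.46e-04) = 3.26. pH = pKa + log([A⁻]/[HA]) = 3.26 + log(0.779/0.088)

pH = 4.21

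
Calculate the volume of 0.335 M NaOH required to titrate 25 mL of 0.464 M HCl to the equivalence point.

At equivalence: moles acid = moles base. moles HCl = 0.464 × 25/1000 = 0.0116 mol. V_base = moles / 0.335 × 1000 = 34.6 mL.

V_{base} = 34.6 mL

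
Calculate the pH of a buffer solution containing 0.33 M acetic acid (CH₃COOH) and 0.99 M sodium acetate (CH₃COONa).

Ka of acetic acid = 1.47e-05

pKa = -log(1.47e-05) = 4.83. pH = pKa + log([A⁻]/[HA]) = 4.83 + log(0.99/0.33)

pH = 5.31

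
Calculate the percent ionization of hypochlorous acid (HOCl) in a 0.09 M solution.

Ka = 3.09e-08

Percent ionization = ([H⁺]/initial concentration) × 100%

Using Ka equilibrium: x² + Ka×x - Ka×C = 0. Solving: [H⁺] = 5.2720e-05. Percent = (5.2720e-05/0.09) × 100

Percent ionization = 0.0586%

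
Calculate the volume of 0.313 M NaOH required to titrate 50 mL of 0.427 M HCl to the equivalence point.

At equivalence: moles acid = moles base. moles HCl = 0.427 × 50/1000 = 0.02135 mol. V_base = moles / 0.313 × 1000 = 68.2 mL.

V_{base} = 68.2 mL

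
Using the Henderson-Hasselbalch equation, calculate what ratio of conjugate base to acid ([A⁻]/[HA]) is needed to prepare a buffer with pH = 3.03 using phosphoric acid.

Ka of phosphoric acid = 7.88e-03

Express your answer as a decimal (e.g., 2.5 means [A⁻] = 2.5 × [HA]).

pKa = -log(7.88e-03) = 2.1035. pH = pKa + log([A⁻]/[HA]), so log([A⁻]/[HA]) = pH − pKa = 3.03 − 2.1035 = 0.9265. [A⁻]/[HA] = 10^(0.9265) = 8.44

[A⁻]/[HA] = 8.44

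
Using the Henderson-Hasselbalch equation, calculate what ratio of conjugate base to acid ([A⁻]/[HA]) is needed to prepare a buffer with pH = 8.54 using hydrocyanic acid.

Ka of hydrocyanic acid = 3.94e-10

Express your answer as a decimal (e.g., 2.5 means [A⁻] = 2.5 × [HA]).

pKa = -log(3.94e-10) = 9.4045. pH = pKa + log([A⁻]/[HA]), so log([A⁻]/[HA]) = pH − pKa = 8.54 − 9.4045 = -0.8645. [A⁻]/[HA] = 10^(-0.8645) = 0.137

[A⁻]/[HA] = 0.137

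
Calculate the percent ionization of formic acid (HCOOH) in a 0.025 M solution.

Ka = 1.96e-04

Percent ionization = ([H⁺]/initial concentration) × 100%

Using Ka equilibrium: x² + Ka×x - Ka×C = 0. Solving: [H⁺] = 2.1178e-03. Percent = (2.1178e-03/0.025) × 100

Percent ionization = 8.47%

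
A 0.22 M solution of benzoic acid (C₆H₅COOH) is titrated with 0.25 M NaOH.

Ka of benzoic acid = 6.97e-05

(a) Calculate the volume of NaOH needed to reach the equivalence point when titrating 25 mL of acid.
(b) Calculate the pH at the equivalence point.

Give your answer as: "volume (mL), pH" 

moles acid = 0.22 × 25/1000 = 0.0055 mol; V_base = moles/0.25 × 1000 = 22.0 mL. At equivalence only the conjugate base is present: [A⁻] = 0.0055/0.047 = 1.1702e-01 M. Kb = Kw/Ka = 1.43e-10; [OH⁻] = √(Kb × [A⁻]) = 4.0975e-06; pOH = 5.39; pH = 14 - pOH = 8.61.

V = 22.0 mL, pH = 8.61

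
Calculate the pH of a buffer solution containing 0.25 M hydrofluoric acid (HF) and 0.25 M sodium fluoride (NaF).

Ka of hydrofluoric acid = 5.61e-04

pKa = -log(5.61e-04) = 3.25. pH = pKa + log([A⁻]/[HA]) = 3.25 + log(0.25/0.25)

pH = 3.25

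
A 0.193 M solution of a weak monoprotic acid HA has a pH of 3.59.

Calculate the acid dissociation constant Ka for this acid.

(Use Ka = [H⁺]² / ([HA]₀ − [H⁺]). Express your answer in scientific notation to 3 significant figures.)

[H⁺] = 10^(−pH) = 10^(−3.59) = 2.570e-04 M. For HA ⇌ H⁺ + A⁻, Ka = [H⁺][A⁻]/[HA] = [H⁺]² / ([HA]₀ − [H⁺]) = (2.570e-04)² / (0.193 − 2.570e-04) = 3.43e-07.

K_a = 3.43e-07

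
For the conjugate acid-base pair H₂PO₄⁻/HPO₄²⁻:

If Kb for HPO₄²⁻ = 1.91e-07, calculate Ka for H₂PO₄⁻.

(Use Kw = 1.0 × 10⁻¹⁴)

For a conjugate pair Ka × Kb = Kw, so Ka = Kw/Kb = 1.0 × 10⁻¹⁴ / 1.91e-07 = 5.24e-08.

K_a = 5.24e-08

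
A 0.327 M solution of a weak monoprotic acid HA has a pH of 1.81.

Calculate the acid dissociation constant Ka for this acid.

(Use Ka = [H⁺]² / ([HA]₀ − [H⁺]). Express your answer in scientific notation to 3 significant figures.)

[H⁺] = 10^(−pH) = 10^(−1.81) = 1.549e-02 M. For HA ⇌ H⁺ + A⁻, Ka = [H⁺][A⁻]/[HA] = [H⁺]² / ([HA]₀ − [H⁺]) = (1.549e-02)² / (0.327 − 1.549e-02) = 7.70e-04.

K_a = 7.70e-04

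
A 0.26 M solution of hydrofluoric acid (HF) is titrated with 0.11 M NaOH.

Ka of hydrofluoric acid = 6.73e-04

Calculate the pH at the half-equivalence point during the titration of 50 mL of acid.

At half-equivalence [HA] = [A⁻], so Henderson-Hasselbalch gives pH = pKa = -log(6.73e-04) = 3.17.

pH = pKa = 3.17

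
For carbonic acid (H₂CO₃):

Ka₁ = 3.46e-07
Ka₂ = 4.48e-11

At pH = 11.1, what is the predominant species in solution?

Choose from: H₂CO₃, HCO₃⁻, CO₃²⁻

pKa₁ = 6.46, pKa₂ = 10.35. For a polyprotic acid the predominant species crosses at each pKa: below pKa_n the protonated form dominates, above it the deprotonated form does. At pH = 11.1, the predominant species is CO₃²⁻.

CO₃²⁻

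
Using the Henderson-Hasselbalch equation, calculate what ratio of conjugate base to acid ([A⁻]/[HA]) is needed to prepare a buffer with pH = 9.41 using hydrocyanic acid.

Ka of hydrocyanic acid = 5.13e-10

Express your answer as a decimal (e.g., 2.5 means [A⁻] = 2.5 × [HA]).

pKa = -log(5.13e-10) = 9.2899. pH = pKa + log([A⁻]/[HA]), so log([A⁻]/[HA]) = pH − pKa = 9.41 − 9.2899 = 0.1201. [A⁻]/[HA] = 10^(0.1201) = 1.32

[A⁻]/[HA] = 1.32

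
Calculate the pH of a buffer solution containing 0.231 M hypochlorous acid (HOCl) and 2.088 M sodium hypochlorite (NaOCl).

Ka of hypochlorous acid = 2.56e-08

pKa = -log(2.56e-08) = 7.59. pH = pKa + log([A⁻]/[HA]) = 7.59 + log(2.088/0.231)

pH = 8.55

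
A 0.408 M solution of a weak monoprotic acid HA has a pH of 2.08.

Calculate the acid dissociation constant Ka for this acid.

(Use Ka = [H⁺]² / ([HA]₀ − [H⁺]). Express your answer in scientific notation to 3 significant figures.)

[H⁺] = 10^(−pH) = 10^(−2.08) = 8.318e-03 M. For HA ⇌ H⁺ + A⁻, Ka = [H⁺][A⁻]/[HA] = [H⁺]² / ([HA]₀ − [H⁺]) = (8.318e-03)² / (0.408 − 8.318e-03) = 1.73e-04.

K_a = 1.73e-04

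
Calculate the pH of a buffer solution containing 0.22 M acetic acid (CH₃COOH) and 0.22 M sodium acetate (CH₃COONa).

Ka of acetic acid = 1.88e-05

pKa = -log(1.88e-05) = 4.73. pH = pKa + log([A⁻]/[HA]) = 4.73 + log(0.22/0.22)

pH = 4.73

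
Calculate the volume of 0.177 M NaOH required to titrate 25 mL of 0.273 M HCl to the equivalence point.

At equivalence: moles acid = moles base. moles HCl = 0.273 × 25/1000 = 0.006825 mol. V_base = moles / 0.177 × 1000 = 38.6 mL.

V_{base} = 38.6 mL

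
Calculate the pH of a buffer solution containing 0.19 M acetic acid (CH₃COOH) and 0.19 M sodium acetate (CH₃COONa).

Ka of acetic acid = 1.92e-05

pKa = -log(1.92e-05) = 4.72. pH = pKa + log([A⁻]/[HA]) = 4.72 + log(0.19/0.19)

pH = 4.72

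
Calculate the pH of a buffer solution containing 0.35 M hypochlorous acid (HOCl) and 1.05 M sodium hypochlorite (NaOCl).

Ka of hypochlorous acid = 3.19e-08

pKa = -log(3.19e-08) = 7.50. pH = pKa + log([A⁻]/[HA]) = 7.50 + log(1.05/0.35)

pH = 7.97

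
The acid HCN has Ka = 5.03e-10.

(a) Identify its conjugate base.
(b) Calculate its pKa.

(a) The conjugate base is formed by removing one H⁺ from HCN, giving CN⁻. (b) pKa = -log(Ka) = -log(5.03e-10) = 9.30.

Conjugate base: CN⁻; pK_a = 9.30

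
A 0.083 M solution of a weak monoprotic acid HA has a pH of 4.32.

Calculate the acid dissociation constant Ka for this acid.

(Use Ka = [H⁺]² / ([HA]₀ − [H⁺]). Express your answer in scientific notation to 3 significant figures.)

[H⁺] = 10^(−pH) = 10^(−4.32) = 4.786e-05 M. For HA ⇌ H⁺ + A⁻, Ka = [H⁺][A⁻]/[HA] = [H⁺]² / ([HA]₀ − [H⁺]) = (4.786e-05)² / (0.083 − 4.786e-05) = 2.76e-08.

K_a = 2.76e-08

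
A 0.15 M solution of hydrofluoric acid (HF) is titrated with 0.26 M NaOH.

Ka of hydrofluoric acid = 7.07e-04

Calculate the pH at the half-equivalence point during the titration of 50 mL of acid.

At half-equivalence [HA] = [A⁻], so Henderson-Hasselbalch gives pH = pKa = -log(7.07e-04) = 3.15.

pH = pKa = 3.15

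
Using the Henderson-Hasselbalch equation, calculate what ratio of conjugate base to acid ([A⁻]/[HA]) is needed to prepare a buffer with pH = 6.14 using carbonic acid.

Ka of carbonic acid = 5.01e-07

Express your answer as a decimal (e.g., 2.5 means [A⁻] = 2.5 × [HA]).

pKa = -log(5.01e-07) = 6.3002. pH = pKa + log([A⁻]/[HA]), so log([A⁻]/[HA]) = pH − pKa = 6.14 − 6.3002 = -0.1602. [A⁻]/[HA] = 10^(-0.1602) = 0.692

[A⁻]/[HA] = 0.692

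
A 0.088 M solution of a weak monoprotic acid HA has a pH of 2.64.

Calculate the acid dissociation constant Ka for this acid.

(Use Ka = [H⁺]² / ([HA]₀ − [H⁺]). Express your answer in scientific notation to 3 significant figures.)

[H⁺] = 10^(−pH) = 10^(−2.64) = 2.291e-03 M. For HA ⇌ H⁺ + A⁻, Ka = [H⁺][A⁻]/[HA] = [H⁺]² / ([HA]₀ − [H⁺]) = (2.291e-03)² / (0.088 − 2.291e-03) = 6.12e-05.

K_a = 6.12e-05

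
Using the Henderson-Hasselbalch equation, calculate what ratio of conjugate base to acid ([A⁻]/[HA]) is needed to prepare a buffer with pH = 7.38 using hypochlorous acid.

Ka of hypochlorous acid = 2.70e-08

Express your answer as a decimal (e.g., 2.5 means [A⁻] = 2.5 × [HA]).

pKa = -log(2.70e-08) = 7.5686. pH = pKa + log([A⁻]/[HA]), so log([A⁻]/[HA]) = pH − pKa = 7.38 − 7.5686 = -0.1886. [A⁻]/[HA] = 10^(-0.1886) = 0.648

[A⁻]/[HA] = 0.648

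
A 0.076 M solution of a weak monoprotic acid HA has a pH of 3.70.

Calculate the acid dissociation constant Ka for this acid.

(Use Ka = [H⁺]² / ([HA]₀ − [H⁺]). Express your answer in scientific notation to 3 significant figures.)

[H⁺] = 10^(−pH) = 10^(−3.70) = 1.995e-04 M. For HA ⇌ H⁺ + A⁻, Ka = [H⁺][A⁻]/[HA] = [H⁺]² / ([HA]₀ − [H⁺]) = (1.995e-04)² / (0.076 − 1.995e-04) = 5.25e-07.

K_a = 5.25e-07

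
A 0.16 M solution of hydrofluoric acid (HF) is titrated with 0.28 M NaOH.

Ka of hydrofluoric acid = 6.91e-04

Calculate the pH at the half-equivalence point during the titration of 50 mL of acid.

At half-equivalence [HA] = [A⁻], so Henderson-Hasselbalch gives pH = pKa = -log(6.91e-04) = 3.16.

pH = pKa = 3.16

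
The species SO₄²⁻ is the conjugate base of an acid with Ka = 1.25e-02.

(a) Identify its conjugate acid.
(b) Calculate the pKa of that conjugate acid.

(a) The conjugate acid is formed by adding one H⁺ to SO₄²⁻, giving HSO₄⁻. (b) pKa = -log(Ka) = -log(1.25e-02) = 1.90.

Conjugate acid: HSO₄⁻; pK_a = 1.90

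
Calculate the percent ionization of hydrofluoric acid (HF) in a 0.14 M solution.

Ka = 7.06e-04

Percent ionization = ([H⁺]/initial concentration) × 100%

Using Ka equilibrium: x² + Ka×x - Ka×C = 0. Solving: [H⁺] = 9.5951e-03. Percent = (9.5951e-03/0.14) × 100

Percent ionization = 6.85%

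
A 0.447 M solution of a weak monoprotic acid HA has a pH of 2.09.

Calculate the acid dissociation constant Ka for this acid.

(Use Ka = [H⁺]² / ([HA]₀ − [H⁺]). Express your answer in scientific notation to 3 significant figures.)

[H⁺] = 10^(−pH) = 10^(−2.09) = 8.128e-03 M. For HA ⇌ H⁺ + A⁻, Ka = [H⁺][A⁻]/[HA] = [H⁺]² / ([HA]₀ − [H⁺]) = (8.128e-03)² / (0.447 − 8.128e-03) = 1.51e-04.

K_a = 1.51e-04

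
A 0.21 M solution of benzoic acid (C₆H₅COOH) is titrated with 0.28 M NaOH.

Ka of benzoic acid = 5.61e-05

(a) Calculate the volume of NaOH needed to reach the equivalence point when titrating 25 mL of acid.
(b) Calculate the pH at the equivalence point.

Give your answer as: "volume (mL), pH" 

moles acid = 0.21 × 25/1000 = 0.00525 mol; V_base = moles/0.28 × 1000 = 18.8 mL. At equivalence only the conjugate base is present: [A⁻] = 0.00525/0.044 = 1.2000e-01 M. Kb = Kw/Ka = 1.78e-10; [OH⁻] = √(Kb × [A⁻]) = 4.6250e-06; pOH = 5.33; pH = 14 - pOH = 8.67.

V = 18.8 mL, pH = 8.67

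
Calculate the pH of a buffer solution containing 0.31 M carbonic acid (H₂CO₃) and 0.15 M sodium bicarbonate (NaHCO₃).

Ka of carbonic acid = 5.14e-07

pKa = -log(5.14e-07) = 6.29. pH = pKa + log([A⁻]/[HA]) = 6.29 + log(0.15/0.31)

pH = 5.97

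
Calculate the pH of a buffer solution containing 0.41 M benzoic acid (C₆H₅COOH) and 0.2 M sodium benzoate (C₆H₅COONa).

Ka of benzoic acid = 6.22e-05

pKa = -log(6.22e-05) = 4.21. pH = pKa + log([A⁻]/[HA]) = 4.21 + log(0.2/0.41)

pH = 3.89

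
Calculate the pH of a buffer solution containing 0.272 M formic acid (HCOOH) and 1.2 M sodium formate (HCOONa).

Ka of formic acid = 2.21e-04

pKa = -log(2.21e-04) = 3.66. pH = pKa + log([A⁻]/[HA]) = 3.66 + log(1.2/0.272)

pH = 4.30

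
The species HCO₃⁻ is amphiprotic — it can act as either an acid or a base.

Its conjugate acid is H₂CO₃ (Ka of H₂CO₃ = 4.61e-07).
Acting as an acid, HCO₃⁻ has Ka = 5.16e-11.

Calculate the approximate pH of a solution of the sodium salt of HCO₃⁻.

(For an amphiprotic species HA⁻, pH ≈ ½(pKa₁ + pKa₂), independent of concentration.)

pKa₁ = -log(4.61e-07) = 6.34; pKa₂ = -log(5.16e-11) = 10.29. For an amphiprotic species, pH ≈ ½(pKa₁ + pKa₂) = ½(6.34 + 10.29) = 8.31.

pH = 8.31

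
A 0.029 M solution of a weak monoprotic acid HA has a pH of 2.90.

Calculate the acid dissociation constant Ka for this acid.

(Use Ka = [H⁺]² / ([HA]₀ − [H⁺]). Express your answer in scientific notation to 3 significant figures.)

[H⁺] = 10^(−pH) = 10^(−2.90) = 1.259e-03 M. For HA ⇌ H⁺ + A⁻, Ka = [H⁺][A⁻]/[HA] = [H⁺]² / ([HA]₀ − [H⁺]) = (1.259e-03)² / (0.029 − 1.259e-03) = 5.71e-05.

K_a = 5.71e-05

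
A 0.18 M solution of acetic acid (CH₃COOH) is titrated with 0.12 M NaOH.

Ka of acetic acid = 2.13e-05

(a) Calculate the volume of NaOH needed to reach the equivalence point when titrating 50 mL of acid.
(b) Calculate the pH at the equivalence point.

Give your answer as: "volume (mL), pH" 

moles acid = 0.18 × 50/1000 = 0.009 mol; V_base = moles/0.12 × 1000 = 75.0 mL. At equivalence only the conjugate base is present: [A⁻] = 0.009/0.125 = 7.2000e-02 M. Kb = Kw/Ka = 4.69e-10; [OH⁻] = √(Kb × [A⁻]) = 5.8140e-06; pOH = 5.24; pH = 14 - pOH = 8.76.

V = 75.0 mL, pH = 8.76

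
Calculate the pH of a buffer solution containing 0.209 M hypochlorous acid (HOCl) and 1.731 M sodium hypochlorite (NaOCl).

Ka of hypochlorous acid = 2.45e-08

pKa = -log(2.45e-08) = 7.61. pH = pKa + log([A⁻]/[HA]) = 7.61 + log(1.731/0.209)

pH = 8.53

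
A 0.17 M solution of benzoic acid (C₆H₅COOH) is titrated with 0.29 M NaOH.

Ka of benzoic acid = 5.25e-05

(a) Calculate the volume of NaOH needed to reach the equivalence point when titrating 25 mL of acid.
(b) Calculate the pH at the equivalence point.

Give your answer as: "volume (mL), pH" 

moles acid = 0.17 × 25/1000 = 0.00425 mol; V_base = moles/0.29 × 1000 = 14.7 mL. At equivalence only the conjugate base is present: [A⁻] = 0.00425/0.040 = 1.0717e-01 M. Kb = Kw/Ka = 1.90e-10; [OH⁻] = √(Kb × [A⁻]) = 4.5182e-06; pOH = 5.35; pH = 14 - pOH = 8.65.

V = 14.7 mL, pH = 8.65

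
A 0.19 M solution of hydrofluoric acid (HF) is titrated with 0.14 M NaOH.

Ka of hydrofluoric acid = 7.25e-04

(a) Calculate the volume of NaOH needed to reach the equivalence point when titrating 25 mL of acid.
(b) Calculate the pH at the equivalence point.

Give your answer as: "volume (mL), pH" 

moles acid = 0.19 × 25/1000 = 0.00475 mol; V_base = moles/0.14 × 1000 = 33.9 mL. At equivalence only the conjugate base is present: [A⁻] = 0.00475/0.059 = 8.0606e-02 M. Kb = Kw/Ka = 1.38e-11; [OH⁻] = √(Kb × [A⁻]) = 1.0544e-06; pOH = 5.98; pH = 14 - pOH = 8.02.

V = 33.9 mL, pH = 8.02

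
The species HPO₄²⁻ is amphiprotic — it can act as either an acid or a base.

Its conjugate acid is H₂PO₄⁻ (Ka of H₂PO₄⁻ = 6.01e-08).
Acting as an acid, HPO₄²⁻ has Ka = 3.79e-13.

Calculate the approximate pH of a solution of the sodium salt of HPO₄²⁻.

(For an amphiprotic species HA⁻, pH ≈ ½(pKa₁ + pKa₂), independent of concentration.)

pKa₁ = -log(6.01e-08) = 7.22; pKa₂ = -log(3.79e-13) = 12.42. For an amphiprotic species, pH ≈ ½(pKa₁ + pKa₂) = ½(7.22 + 12.42) = 9.82.

pH = 9.82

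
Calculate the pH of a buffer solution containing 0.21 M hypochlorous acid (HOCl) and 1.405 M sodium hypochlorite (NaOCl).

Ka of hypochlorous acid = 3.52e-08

pKa = -log(3.52e-08) = 7.45. pH = pKa + log([A⁻]/[HA]) = 7.45 + log(1.405/0.21)

pH = 8.28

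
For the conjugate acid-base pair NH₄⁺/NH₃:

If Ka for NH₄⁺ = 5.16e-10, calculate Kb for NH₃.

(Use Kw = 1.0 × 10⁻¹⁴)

For a conjugate pair Ka × Kb = Kw, so Kb = Kw/Ka = 1.0 × 10⁻¹⁴ / 5.16e-10 = 1.94e-05.

K_b = 1.94e-05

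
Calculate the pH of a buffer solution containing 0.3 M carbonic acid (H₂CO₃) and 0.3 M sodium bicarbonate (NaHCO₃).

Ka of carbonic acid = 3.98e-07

pKa = -log(3.98e-07) = 6.40. pH = pKa + log([A⁻]/[HA]) = 6.40 + log(0.3/0.3)

pH = 6.40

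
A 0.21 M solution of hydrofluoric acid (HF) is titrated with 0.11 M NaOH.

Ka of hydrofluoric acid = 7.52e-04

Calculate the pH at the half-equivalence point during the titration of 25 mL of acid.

At half-equivalence [HA] = [A⁻], so Henderson-Hasselbalch gives pH = pKa = -log(7.52e-04) = 3.12.

pH = pKa = 3.12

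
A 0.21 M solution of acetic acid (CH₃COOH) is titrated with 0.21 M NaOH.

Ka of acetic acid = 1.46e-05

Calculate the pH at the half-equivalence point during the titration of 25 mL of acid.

At half-equivalence [HA] = [A⁻], so Henderson-Hasselbalch gives pH = pKa = -log(1.46e-05) = 4.84.

pH = pKa = 4.84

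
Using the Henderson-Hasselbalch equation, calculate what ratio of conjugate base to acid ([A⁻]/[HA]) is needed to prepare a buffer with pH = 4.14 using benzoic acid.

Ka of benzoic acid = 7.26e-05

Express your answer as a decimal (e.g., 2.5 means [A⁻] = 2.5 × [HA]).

pKa = -log(7.26e-05) = 4.1391. pH = pKa + log([A⁻]/[HA]), so log([A⁻]/[HA]) = pH − pKa = 4.14 − 4.1391 = 0.0009. [A⁻]/[HA] = 10^(0.0009) = 1.00

[A⁻]/[HA] = 1.00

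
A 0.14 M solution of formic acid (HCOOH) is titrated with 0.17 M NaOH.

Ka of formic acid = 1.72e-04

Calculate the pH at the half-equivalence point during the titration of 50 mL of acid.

At half-equivalence [HA] = [A⁻], so Henderson-Hasselbalch gives pH = pKa = -log(1.72e-04) = 3.76.

pH = pKa = 3.76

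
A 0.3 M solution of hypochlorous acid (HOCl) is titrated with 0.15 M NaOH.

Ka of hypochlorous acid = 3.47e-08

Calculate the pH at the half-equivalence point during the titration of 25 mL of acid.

At half-equivalence [HA] = [A⁻], so Henderson-Hasselbalch gives pH = pKa = -log(3.47e-08) = 7.46.

pH = pKa = 7.46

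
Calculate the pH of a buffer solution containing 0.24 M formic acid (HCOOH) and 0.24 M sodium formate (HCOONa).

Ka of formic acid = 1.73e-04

pKa = -log(1.73e-04) = 3.76. pH = pKa + log([A⁻]/[HA]) = 3.76 + log(0.24/0.24)

pH = 3.76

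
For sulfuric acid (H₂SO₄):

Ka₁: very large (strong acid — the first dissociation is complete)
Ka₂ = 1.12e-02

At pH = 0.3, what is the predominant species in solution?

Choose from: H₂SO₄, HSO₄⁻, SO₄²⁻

The first dissociation is complete, so H₂SO₄ itself is never the predominant species in water; pKa₂ = -log(1.12e-02) = 1.95. For a polyprotic acid the predominant species crosses at each pKa: below pKa_n the protonated form dominates, above it the deprotonated form does. At pH = 0.3, the predominant species is HSO₄⁻.

HSO₄⁻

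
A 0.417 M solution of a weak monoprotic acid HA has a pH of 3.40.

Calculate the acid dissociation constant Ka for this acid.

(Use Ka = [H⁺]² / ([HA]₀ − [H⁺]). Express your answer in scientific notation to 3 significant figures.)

[H⁺] = 10^(−pH) = 10^(−3.40) = 3.981e-04 M. For HA ⇌ H⁺ + A⁻, Ka = [H⁺][A⁻]/[HA] = [H⁺]² / ([HA]₀ − [H⁺]) = (3.981e-04)² / (0.417 − 3.981e-04) = 3.80e-07.

K_a = 3.80e-07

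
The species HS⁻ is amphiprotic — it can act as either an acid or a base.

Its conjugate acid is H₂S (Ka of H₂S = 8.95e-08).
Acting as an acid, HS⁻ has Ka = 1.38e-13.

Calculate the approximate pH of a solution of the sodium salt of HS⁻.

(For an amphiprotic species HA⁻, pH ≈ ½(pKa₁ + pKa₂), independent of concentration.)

pKa₁ = -log(8.95e-08) = 7.05; pKa₂ = -log(1.38e-13) = 12.86. For an amphiprotic species, pH ≈ ½(pKa₁ + pKa₂) = ½(7.05 + 12.86) = 9.95.

pH = 9.95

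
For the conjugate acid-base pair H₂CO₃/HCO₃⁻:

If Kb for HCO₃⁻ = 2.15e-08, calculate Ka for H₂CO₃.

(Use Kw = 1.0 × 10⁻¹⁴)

For a conjugate pair Ka × Kb = Kw, so Ka = Kw/Kb = 1.0 × 10⁻¹⁴ / 2.15e-08 = 4.65e-07.

K_a = 4.65e-07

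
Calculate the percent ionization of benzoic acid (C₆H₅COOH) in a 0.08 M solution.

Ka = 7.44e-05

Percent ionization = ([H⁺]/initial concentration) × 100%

Using Ka equilibrium: x² + Ka×x - Ka×C = 0. Solving: [H⁺] = 2.4028e-03. Percent = (2.4028e-03/0.08) × 100

Percent ionization = 3%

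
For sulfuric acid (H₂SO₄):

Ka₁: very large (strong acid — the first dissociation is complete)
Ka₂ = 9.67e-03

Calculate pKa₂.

pKa₂ = -log(Ka₂) = -log(9.67e-03) = 2.01.

pK_{a2} = 2.01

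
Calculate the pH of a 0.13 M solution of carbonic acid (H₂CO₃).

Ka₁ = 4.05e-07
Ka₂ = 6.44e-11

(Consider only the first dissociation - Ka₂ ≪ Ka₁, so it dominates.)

First dissociation dominates. From Ka₁ = [H⁺][HA⁻]/[H₂A], x² + Ka₁·x − Ka₁·C = 0 with C = 0.13 M and Ka₁ = 4.05e-07. Solving: [H⁺] = (−Ka₁ + √(Ka₁² + 4·Ka₁·C)) / 2 = 2.2925e-04 M. pH = -log(2.2925e-04) = 3.64.

pH = 3.64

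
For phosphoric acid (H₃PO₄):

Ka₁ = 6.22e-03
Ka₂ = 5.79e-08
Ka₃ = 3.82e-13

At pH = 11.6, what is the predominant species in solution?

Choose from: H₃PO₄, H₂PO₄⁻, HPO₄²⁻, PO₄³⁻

pKa₁ = 2.21, pKa₂ = 7.24, pKa₃ = 12.42. For a polyprotic acid the predominant species crosses at each pKa: below pKa_n the protonated form dominates, above it the deprotonated form does. At pH = 11.6, the predominant species is HPO₄²⁻.

HPO₄²⁻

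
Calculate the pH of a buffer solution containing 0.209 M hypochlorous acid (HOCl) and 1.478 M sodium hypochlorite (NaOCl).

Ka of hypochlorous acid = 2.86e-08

pKa = -log(2.86e-08) = 7.54. pH = pKa + log([A⁻]/[HA]) = 7.54 + log(1.478/0.209)

pH = 8.39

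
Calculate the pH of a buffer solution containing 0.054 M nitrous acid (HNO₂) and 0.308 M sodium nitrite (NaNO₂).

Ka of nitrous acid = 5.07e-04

pKa = -log(5.07e-04) = 3.29. pH = pKa + log([A⁻]/[HA]) = 3.29 + log(0.308/0.054)

pH = 4.05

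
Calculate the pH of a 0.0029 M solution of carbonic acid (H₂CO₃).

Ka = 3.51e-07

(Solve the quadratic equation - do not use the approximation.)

x² + Ka×x - Ka×C = 0. Using quadratic formula: [H⁺] = 3.1730e-05

pH = 4.50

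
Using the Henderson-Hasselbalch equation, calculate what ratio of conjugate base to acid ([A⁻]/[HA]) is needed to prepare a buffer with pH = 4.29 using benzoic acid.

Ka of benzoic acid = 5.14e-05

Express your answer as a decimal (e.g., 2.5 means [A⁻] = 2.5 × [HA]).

pKa = -log(5.14e-05) = 4.2890. pH = pKa + log([A⁻]/[HA]), so log([A⁻]/[HA]) = pH − pKa = 4.29 − 4.2890 = 0.0010. [A⁻]/[HA] = 10^(0.0010) = 1.00

[A⁻]/[HA] = 1.00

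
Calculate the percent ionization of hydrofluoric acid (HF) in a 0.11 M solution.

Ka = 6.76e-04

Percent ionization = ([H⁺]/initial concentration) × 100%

Using Ka equilibrium: x² + Ka×x - Ka×C = 0. Solving: [H⁺] = 8.2918e-03. Percent = (8.2918e-03/0.11) × 100

Percent ionization = 7.54%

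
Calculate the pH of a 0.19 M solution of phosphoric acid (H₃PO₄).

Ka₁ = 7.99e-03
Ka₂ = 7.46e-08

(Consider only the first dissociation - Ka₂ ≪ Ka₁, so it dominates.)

First dissociation dominates. From Ka₁ = [H⁺][HA⁻]/[H₂A], x² + Ka₁·x − Ka₁·C = 0 with C = 0.19 M and Ka₁ = 7.99e-03. Solving: [H⁺] = (−Ka₁ + √(Ka₁² + 4·Ka₁·C)) / 2 = 3.5172e-02 M. pH = -log(3.5172e-02) = 1.45.

pH = 1.45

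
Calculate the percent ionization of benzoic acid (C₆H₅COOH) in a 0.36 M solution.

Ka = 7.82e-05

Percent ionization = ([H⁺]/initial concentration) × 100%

Using Ka equilibrium: x² + Ka×x - Ka×C = 0. Solving: [H⁺] = 5.2669e-03. Percent = (5.2669e-03/0.36) × 100

Percent ionization = 1.46%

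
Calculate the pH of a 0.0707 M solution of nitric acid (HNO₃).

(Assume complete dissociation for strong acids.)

[H⁺] = 0.0707 M for strong acid. pH = -log[H⁺] = -log(0.0707)

pH = 1.15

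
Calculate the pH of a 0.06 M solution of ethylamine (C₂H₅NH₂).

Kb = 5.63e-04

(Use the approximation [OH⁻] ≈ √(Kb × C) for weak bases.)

[OH⁻] = √(Kb × C) = √(5.63e-04 × 0.06) = 5.8121e-03. pOH = 2.24, pH = 14 - pOH

pH = 11.76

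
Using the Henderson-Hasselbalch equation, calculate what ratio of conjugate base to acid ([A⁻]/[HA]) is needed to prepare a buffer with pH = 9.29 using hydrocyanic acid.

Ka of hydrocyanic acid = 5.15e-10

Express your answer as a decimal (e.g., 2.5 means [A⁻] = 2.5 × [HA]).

pKa = -log(5.15e-10) = 9.2882. pH = pKa + log([A⁻]/[HA]), so log([A⁻]/[HA]) = pH − pKa = 9.29 − 9.2882 = 0.0018. [A⁻]/[HA] = 10^(0.0018) = 1.00

[A⁻]/[HA] = 1.00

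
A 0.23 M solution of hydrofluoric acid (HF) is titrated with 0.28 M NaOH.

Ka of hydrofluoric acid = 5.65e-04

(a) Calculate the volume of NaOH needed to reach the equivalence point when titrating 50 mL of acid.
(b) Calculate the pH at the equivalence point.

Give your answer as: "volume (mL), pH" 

moles acid = 0.23 × 50/1000 = 0.0115 mol; V_base = moles/0.28 × 1000 = 41.1 mL. At equivalence only the conjugate base is present: [A⁻] = 0.0115/0.091 = 1.2627e-01 M. Kb = Kw/Ka = 1.77e-11; [OH⁻] = √(Kb × [A⁻]) = 1.4950e-06; pOH = 5.83; pH = 14 - pOH = 8.17.

V = 41.1 mL, pH = 8.17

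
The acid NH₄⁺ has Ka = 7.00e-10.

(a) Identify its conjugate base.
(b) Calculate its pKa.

(a) The conjugate base is formed by removing one H⁺ from NH₄⁺, giving NH₃. (b) pKa = -log(Ka) = -log(7.00e-10) = 9.15.

Conjugate base: NH₃; pK_a = 9.15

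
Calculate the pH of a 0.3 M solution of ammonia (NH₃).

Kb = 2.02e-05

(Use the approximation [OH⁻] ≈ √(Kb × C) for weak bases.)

[OH⁻] = √(Kb × C) = √(2.02e-05 × 0.3) = 2.4617e-03. pOH = 2.61, pH = 14 - pOH

pH = 11.39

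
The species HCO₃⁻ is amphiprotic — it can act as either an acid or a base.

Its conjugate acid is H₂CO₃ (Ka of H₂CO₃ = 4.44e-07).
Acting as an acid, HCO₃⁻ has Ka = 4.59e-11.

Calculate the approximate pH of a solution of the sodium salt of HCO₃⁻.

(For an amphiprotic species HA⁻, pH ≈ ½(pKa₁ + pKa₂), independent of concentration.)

pKa₁ = -log(4.44e-07) = 6.35; pKa₂ = -log(4.59e-11) = 10.34. For an amphiprotic species, pH ≈ ½(pKa₁ + pKa₂) = ½(6.35 + 10.34) = 8.35.

pH = 8.35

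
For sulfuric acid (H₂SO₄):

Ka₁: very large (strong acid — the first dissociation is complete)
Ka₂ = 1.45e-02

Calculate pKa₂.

pKa₂ = -log(Ka₂) = -log(1.45e-02) = 1.84.

pK_{a2} = 1.84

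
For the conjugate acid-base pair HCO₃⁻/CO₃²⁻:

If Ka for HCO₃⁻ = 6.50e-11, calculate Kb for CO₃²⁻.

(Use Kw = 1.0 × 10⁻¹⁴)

For a conjugate pair Ka × Kb = Kw, so Kb = Kw/Ka = 1.0 × 10⁻¹⁴ / 6.50e-11 = 1.54e-04.

K_b = 1.54e-04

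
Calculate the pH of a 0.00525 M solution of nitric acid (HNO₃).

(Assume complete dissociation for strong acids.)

[H⁺] = 0.00525 M for strong acid. pH = -log[H⁺] = -log(0.00525)

pH = 2.28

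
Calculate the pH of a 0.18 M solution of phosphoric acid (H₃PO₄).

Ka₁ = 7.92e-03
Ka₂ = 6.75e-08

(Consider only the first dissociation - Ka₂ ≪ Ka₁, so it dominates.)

First dissociation dominates. From Ka₁ = [H⁺][HA⁻]/[H₂A], x² + Ka₁·x − Ka₁·C = 0 with C = 0.18 M and Ka₁ = 7.92e-03. Solving: [H⁺] = (−Ka₁ + √(Ka₁² + 4·Ka₁·C)) / 2 = 3.4004e-02 M. pH = -log(3.4004e-02) = 1.47.

pH = 1.47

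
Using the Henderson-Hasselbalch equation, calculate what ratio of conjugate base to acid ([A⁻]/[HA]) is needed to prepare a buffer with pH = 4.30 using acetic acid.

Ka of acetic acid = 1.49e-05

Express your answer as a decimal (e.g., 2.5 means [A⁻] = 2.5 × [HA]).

pKa = -log(1.49e-05) = 4.8268. pH = pKa + log([A⁻]/[HA]), so log([A⁻]/[HA]) = pH − pKa = 4.30 − 4.8268 = -0.5268. [A⁻]/[HA] = 10^(-0.5268) = 0.297

[A⁻]/[HA] = 0.297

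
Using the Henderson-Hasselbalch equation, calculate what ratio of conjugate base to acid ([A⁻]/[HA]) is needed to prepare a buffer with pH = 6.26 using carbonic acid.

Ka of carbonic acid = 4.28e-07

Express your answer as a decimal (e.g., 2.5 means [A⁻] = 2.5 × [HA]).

pKa = -log(4.28e-07) = 6.3686. pH = pKa + log([A⁻]/[HA]), so log([A⁻]/[HA]) = pH − pKa = 6.26 − 6.3686 = -0.1086. [A⁻]/[HA] = 10^(-0.1086) = 0.779

[A⁻]/[HA] = 0.779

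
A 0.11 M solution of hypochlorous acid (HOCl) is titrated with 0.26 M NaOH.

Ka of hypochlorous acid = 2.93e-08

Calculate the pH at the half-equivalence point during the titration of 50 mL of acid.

At half-equivalence [HA] = [A⁻], so Henderson-Hasselbalch gives pH = pKa = -log(2.93e-08) = 7.53.

pH = pKa = 7.53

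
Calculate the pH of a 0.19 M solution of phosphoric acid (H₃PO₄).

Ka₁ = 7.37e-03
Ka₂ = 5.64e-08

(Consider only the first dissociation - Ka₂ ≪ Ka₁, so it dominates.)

First dissociation dominates. From Ka₁ = [H⁺][HA⁻]/[H₂A], x² + Ka₁·x − Ka₁·C = 0 with C = 0.19 M and Ka₁ = 7.37e-03. Solving: [H⁺] = (−Ka₁ + √(Ka₁² + 4·Ka₁·C)) / 2 = 3.3917e-02 M. pH = -log(3.3917e-02) = 1.47.

pH = 1.47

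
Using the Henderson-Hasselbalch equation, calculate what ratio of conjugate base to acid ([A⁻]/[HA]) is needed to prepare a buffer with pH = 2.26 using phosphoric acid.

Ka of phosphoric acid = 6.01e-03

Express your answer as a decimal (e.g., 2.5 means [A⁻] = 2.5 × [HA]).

pKa = -log(6.01e-03) = 2.2211. pH = pKa + log([A⁻]/[HA]), so log([A⁻]/[HA]) = pH − pKa = 2.26 − 2.2211 = 0.0389. [A⁻]/[HA] = 10^(0.0389) = 1.09

[A⁻]/[HA] = 1.09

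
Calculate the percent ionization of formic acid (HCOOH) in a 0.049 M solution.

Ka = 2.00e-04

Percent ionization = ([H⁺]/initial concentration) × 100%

Using Ka equilibrium: x² + Ka×x - Ka×C = 0. Solving: [H⁺] = 3.0321e-03. Percent = (3.0321e-03/0.049) × 100

Percent ionization = 6.19%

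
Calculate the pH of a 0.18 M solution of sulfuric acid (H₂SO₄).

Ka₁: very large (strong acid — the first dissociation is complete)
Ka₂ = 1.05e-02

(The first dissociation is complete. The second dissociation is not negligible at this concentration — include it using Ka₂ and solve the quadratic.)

First dissociation is complete: [H⁺]₀ = [HSO₄⁻]₀ = C = 0.18 M. Second dissociation HSO₄⁻ ⇌ H⁺ + SO₄²⁻: let x = [SO₄²⁻]. Ka₂ = (C + x)·x / (C − x) = 1.05e-02 → x² + (C + Ka₂)·x − Ka₂·C = 0 → x² + 0.19050·x − 1.890e-03 = 0. x = (−0.19050 + √(0.19050² + 4 × 1.890e-03)) / 2 = 9.4523e-03 M. [H⁺] = C + x = 0.18 + 9.4523e-03 = 1.8945e-01 M. pH = -log(1.8945e-01) = 0.72.

pH = 0.72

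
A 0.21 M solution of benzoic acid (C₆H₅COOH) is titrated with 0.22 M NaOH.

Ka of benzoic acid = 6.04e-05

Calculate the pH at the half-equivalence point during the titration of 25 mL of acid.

At half-equivalence [HA] = [A⁻], so Henderson-Hasselbalch gives pH = pKa = -log(6.04e-05) = 4.22.

pH = pKa = 4.22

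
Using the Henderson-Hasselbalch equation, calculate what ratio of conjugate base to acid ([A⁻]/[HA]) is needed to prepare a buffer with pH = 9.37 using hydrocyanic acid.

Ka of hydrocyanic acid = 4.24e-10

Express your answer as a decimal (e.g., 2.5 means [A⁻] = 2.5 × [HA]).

pKa = -log(4.24e-10) = 9.3726. pH = pKa + log([A⁻]/[HA]), so log([A⁻]/[HA]) = pH − pKa = 9.37 − 9.3726 = -0.0026. [A⁻]/[HA] = 10^(-0.0026) = 0.994

[A⁻]/[HA] = 0.994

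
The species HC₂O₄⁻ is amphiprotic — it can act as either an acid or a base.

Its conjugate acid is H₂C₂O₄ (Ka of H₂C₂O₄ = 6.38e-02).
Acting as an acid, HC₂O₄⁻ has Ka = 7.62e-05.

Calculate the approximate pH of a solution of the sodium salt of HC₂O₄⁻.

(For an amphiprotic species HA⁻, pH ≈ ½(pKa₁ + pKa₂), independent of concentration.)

pKa₁ = -log(6.38e-02) = 1.20; pKa₂ = -log(7.62e-05) = 4.12. For an amphiprotic species, pH ≈ ½(pKa₁ + pKa₂) = ½(1.20 + 4.12) = 2.66.

pH = 2.66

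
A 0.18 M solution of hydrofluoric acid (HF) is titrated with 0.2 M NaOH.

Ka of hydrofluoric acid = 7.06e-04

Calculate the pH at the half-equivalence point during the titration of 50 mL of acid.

At half-equivalence [HA] = [A⁻], so Henderson-Hasselbalch gives pH = pKa = -log(7.06e-04) = 3.15.

pH = pKa = 3.15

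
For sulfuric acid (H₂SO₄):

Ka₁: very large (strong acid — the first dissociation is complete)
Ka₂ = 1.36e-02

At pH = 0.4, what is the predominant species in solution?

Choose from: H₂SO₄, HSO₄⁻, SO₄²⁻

The first dissociation is complete, so H₂SO₄ itself is never the predominant species in water; pKa₂ = -log(1.36e-02) = 1.87. For a polyprotic acid the predominant species crosses at each pKa: below pKa_n the protonated form dominates, above it the deprotonated form does. At pH = 0.4, the predominant species is HSO₄⁻.

HSO₄⁻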